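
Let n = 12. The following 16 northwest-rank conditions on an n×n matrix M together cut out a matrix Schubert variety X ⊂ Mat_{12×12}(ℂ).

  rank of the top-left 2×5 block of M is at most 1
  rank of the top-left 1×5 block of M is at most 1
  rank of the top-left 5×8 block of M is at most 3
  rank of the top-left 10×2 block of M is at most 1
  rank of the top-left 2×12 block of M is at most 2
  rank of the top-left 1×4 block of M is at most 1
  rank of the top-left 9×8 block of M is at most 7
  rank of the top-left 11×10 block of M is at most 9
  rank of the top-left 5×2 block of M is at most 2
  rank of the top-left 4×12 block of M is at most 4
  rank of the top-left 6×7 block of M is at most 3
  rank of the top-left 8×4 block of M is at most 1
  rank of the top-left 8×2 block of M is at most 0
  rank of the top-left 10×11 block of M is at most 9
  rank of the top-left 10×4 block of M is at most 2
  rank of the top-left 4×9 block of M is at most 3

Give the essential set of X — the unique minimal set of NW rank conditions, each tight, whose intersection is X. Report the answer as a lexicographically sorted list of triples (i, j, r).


Recovering R(i,j) via the rank-extension bound from the 16 conditions:

  i=1: 0, 0, 1, 1, 1, 1, 1, 1, 1, 1, 1, 1
  i=2: 0, 0, 1, 1, 1, 2, 2, 2, 2, 2, 2, 2
  i=3: 0, 0, 1, 1, 2, 3, 3, 3, 3, 3, 3, 3
  i=4: 0, 0, 1, 1, 2, 3, 3, 3, 3, 4, 4, 4
  i=5: 0, 0, 1, 1, 2, 3, 3, 3, 4, 5, 5, 5
  i=6: 0, 0, 1, 1, 2, 3, 3, 4, 5, 6, 6, 6
  i=7: 0, 0, 1, 1, 2, 3, 4, 5, 6, 7, 7, 7
  i=8: 0, 0, 1, 1, 2, 3, 4, 5, 6, 7, 8, 8
  i=9: 1, 1, 2, 2, 3, 4, 5, 6, 7, 8, 9, 9
  i=10: 1, 1, 2, 2, 3, 4, 5, 6, 7, 8, 9, 10
  i=11: 1, 2, 3, 3, 4, 5, 6, 7, 8, 9, 10, 11
  i=12: 1, 2, 3, 4, 5, 6, 7, 8, 9, 10, 11, 12

second differences of R give the permutation w = (3, 6, 5, 10, 9, 8, 7, 11, 1, 12, 2, 4).

|D(w)|=32, |Ess(w)|=8:

[(2, 5, 1), (4, 9, 3), (5, 8, 3), (6, 7, 3), (8, 2, 0), (8, 4, 1), (10, 2, 1), (10, 4, 2)]


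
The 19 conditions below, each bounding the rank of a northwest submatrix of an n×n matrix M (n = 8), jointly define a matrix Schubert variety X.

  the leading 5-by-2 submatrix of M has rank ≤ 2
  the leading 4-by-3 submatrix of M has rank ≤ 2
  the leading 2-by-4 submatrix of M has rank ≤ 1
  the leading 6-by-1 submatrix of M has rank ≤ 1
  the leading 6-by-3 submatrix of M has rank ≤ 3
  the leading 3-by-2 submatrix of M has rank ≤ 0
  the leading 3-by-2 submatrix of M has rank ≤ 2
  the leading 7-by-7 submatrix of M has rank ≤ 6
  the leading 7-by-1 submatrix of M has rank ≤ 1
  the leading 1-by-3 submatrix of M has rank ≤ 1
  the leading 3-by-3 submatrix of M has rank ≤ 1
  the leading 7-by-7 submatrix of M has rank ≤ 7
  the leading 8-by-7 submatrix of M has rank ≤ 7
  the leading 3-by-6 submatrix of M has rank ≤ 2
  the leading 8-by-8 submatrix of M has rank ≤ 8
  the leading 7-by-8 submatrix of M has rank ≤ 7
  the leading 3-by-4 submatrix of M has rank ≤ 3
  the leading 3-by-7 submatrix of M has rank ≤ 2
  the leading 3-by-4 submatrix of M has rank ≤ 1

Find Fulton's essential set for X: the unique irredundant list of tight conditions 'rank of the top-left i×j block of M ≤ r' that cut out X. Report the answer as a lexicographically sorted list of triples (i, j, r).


Propagating the 19 rank bounds to every northwest block:

  row 1: 0 | 0 | 1 | 1 | 1 | 1 | 1 | 1
  row 2: 0 | 0 | 1 | 1 | 2 | 2 | 2 | 2
  row 3: 0 | 0 | 1 | 1 | 2 | 2 | 2 | 3
  row 4: 1 | 1 | 2 | 2 | 3 | 3 | 3 | 4
  row 5: 1 | 2 | 3 | 3 | 4 | 4 | 4 | 5
  row 6: 1 | 2 | 3 | 4 | 5 | 5 | 5 | 6
  row 7: 1 | 2 | 3 | 4 | 5 | 6 | 6 | 7
  row 8: 1 | 2 | 3 | 4 | 5 | 6 | 7 | 8

the unique w with this rank table is (3, 5, 8, 1, 2, 4, 6, 7).

Rothe diagram D(w) (10 cells), 3 SE-corners (essential conditions):

[(3, 2, 0), (3, 4, 1), (3, 7, 2)]


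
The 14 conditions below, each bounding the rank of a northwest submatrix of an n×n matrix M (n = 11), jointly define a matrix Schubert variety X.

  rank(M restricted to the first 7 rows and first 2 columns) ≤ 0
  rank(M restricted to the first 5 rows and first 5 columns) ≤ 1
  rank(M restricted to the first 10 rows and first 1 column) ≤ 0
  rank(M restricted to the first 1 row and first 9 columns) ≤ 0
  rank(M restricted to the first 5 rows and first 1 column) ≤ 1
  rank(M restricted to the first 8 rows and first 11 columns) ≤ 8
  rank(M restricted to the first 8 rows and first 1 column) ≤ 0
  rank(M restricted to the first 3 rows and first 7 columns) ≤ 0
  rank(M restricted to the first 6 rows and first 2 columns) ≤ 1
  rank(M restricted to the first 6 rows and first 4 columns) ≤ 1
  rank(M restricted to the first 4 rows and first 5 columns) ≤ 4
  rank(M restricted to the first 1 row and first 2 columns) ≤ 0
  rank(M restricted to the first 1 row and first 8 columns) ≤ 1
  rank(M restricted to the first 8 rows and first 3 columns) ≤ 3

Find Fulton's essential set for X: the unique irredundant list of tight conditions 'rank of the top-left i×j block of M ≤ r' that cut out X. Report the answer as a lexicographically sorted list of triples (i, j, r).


The tightest implied rank at each (i,j), from the 14 conditions:

  row 1: 0  0  0  0  0  0  0  0  0  1  1
  row 2: 0  0  0  0  0  0  0  1  1  2  2
  row 3: 0  0  0  0  0  0  0  1  2  3  3
  row 4: 0  0  1  1  1  1  1  2  3  4  4
  row 5: 0  0  1  1  1  2  2  3  4  5  5
  row 6: 0  0  1  1  2  3  3  4  5  6  6
  row 7: 0  0  1  2  3  4  4  5  6  7  7
  row 8: 0  1  2  3  4  5  5  6  7  8  8
  row 9: 0  1  2  3  4  5  6  7  8  9  9
  row 10: 0  1  2  3  4  5  6  7  8  9  10
  row 11: 1  2  3  4  5  6  7  8  9  10  11

second differences of R give the permutation w = (10, 8, 9, 3, 6, 5, 4, 2, 7, 11, 1).

D(w) has 37 cells with 6 SE-corners; essential set:

[(1, 9, 0), (3, 7, 0), (5, 5, 1), (6, 4, 1), (7, 2, 0), (10, 1, 0)]


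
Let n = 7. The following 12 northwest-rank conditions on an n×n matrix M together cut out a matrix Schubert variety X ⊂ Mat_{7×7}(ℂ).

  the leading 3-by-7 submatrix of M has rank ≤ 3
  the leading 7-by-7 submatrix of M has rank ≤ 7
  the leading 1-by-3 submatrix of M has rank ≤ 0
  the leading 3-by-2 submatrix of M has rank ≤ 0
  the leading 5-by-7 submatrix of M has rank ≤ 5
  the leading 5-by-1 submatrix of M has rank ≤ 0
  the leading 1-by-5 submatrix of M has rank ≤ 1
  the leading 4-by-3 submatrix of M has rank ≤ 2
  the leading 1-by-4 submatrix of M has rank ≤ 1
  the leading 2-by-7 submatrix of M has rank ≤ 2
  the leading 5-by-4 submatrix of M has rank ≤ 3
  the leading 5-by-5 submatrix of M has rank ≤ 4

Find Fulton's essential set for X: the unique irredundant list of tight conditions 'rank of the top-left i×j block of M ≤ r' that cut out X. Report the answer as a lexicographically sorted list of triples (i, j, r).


Propagating the 12 rank bounds to every northwest block:

  row 1: 0  0  0  1  1  1  1
  row 2: 0  0  1  2  2  2  2
  row 3: 0  0  1  2  3  3  3
  row 4: 0  1  2  3  4  4  4
  row 5: 0  1  2  3  4  5  5
  row 6: 1  2  3  4  5  6  6
  row 7: 1  2  3  4  5  6  7

giving w = (4, 3, 5, 2, 6, 1, 7) via Δ²R.

Rothe diagram D(w) (9 cells), 3 SE-corners (essential conditions):

[(1, 3, 0), (3, 2, 0), (5, 1, 0)]


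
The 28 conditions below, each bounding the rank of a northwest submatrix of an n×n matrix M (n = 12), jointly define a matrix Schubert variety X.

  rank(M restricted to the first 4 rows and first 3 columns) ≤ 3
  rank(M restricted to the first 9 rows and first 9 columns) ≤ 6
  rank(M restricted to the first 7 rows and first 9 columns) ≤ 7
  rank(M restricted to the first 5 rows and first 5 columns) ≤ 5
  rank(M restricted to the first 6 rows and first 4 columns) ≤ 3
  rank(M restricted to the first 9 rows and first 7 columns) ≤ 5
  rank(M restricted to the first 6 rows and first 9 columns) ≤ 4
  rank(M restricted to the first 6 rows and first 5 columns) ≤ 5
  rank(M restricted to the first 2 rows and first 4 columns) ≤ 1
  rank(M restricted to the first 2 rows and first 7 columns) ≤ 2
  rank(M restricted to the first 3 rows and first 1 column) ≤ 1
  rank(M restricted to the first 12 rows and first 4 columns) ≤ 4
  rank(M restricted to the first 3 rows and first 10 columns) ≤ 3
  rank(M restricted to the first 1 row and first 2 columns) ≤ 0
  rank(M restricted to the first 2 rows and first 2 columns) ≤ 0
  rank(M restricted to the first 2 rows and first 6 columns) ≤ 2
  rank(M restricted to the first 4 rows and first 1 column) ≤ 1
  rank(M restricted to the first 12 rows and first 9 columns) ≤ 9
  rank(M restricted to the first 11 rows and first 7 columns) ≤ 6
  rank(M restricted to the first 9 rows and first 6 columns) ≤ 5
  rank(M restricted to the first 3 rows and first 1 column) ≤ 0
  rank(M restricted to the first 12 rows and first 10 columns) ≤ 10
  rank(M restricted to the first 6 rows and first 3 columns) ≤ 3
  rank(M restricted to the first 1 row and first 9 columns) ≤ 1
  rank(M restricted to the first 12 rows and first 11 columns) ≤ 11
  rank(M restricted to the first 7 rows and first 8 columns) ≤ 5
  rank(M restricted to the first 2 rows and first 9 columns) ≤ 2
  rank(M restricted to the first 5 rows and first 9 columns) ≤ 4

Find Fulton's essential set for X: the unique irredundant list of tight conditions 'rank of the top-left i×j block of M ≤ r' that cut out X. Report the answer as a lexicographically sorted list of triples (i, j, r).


Computing R[i][j] = min implied NW-rank bound (n=12, 28 conditions):

  R[1]: 0, 0, 1, 1, 1, 1, 1, 1, 1, 1, 1, 1
  R[2]: 0, 0, 1, 1, 2, 2, 2, 2, 2, 2, 2, 2
  R[3]: 0, 1, 2, 2, 3, 3, 3, 3, 3, 3, 3, 3
  R[4]: 1, 2, 3, 3, 4, 4, 4, 4, 4, 4, 4, 4
  R[5]: 1, 2, 3, 3, 4, 4, 4, 4, 4, 5, 5, 5
  R[6]: 1, 2, 3, 3, 4, 4, 4, 4, 4, 5, 6, 6
  R[7]: 1, 2, 3, 4, 5, 5, 5, 5, 5, 6, 7, 7
  R[8]: 1, 2, 3, 4, 5, 5, 5, 6, 6, 7, 8, 8
  R[9]: 1, 2, 3, 4, 5, 5, 5, 6, 6, 7, 8, 9
  R[10]: 1, 2, 3, 4, 5, 6, 6, 7, 7, 8, 9, 10
  R[11]: 1, 2, 3, 4, 5, 6, 6, 7, 8, 9, 10, 11
  R[12]: 1, 2, 3, 4, 5, 6, 7, 8, 9, 10, 11, 12

so w = (3, 5, 2, 1, 10, 11, 4, 8, 12, 6, 9, 7).

|D(w)|=22, |Ess(w)|=8:

[(2, 2, 0), (2, 4, 1), (3, 1, 0), (6, 4, 3), (6, 9, 4), (9, 7, 5), (9, 9, 6), (11, 7, 6)]


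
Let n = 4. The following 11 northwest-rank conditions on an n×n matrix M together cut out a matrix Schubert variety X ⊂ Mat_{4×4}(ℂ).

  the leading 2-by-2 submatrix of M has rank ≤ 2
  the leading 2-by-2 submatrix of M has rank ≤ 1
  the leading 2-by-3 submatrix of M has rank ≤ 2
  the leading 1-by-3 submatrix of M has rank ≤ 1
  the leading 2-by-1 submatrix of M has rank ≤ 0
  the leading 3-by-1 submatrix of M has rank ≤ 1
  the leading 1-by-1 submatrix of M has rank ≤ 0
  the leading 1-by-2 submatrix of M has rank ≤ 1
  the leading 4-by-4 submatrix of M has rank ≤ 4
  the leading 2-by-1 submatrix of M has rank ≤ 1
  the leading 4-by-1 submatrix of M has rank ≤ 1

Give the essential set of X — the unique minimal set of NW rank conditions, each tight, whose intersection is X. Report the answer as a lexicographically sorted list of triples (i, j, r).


Computing R[i][j] = min implied NW-rank bound (n=4, 11 conditions):

  row 1: 0 | 1 | 1 | 1
  row 2: 0 | 1 | 2 | 2
  row 3: 1 | 2 | 3 | 3
  row 4: 1 | 2 | 3 | 4

hence w(1..4) = (2, 3, 1, 4).

1 SE-corner of the 2-cell Rothe diagram gives Ess(w):

[(2, 1, 0)]


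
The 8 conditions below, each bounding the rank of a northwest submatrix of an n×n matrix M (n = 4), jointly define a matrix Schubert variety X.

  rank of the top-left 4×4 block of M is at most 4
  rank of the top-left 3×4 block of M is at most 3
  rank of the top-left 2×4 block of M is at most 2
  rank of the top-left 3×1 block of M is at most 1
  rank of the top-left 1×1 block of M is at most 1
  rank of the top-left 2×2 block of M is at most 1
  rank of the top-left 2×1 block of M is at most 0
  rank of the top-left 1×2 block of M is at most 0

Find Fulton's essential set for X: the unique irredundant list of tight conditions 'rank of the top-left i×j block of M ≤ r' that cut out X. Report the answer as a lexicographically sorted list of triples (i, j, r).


Propagating the 8 rank bounds to every northwest block:

  0, 0, 1, 1
  0, 1, 2, 2
  1, 2, 3, 3
  1, 2, 3, 4

the unique w with this rank table is (3, 2, 1, 4).

Rothe diagram D(w) (3 cells), 2 SE-corners (essential conditions):

[(1, 2, 0), (2, 1, 0)]


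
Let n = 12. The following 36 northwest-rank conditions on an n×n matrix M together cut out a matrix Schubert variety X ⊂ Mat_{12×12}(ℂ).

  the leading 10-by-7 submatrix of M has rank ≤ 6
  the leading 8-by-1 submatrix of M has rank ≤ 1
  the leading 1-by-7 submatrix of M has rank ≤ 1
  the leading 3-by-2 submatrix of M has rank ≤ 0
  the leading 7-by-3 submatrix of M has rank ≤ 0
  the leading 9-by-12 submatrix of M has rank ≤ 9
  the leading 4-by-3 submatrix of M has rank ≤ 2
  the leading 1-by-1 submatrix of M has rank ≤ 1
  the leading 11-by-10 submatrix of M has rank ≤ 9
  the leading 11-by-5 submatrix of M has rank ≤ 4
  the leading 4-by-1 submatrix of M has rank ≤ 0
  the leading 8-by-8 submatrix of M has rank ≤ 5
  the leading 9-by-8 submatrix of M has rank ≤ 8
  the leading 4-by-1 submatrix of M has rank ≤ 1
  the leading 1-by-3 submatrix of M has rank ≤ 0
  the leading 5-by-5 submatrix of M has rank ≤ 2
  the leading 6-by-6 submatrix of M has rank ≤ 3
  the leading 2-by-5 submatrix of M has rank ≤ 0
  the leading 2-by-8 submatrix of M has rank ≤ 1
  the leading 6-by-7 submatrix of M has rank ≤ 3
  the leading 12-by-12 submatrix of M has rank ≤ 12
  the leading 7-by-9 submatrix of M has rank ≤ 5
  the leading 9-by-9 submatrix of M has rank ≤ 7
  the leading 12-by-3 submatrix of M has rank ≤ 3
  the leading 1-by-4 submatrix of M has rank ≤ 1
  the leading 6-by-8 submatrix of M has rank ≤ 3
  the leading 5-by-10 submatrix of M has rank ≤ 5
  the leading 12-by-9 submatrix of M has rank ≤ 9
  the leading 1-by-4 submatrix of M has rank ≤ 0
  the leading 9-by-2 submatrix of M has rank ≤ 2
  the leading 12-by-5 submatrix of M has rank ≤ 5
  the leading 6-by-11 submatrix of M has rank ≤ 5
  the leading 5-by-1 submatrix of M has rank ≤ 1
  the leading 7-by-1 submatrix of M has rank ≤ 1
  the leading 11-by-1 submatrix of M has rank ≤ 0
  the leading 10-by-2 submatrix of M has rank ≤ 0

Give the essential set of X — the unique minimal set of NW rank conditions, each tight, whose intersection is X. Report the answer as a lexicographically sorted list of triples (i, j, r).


The tightest implied rank at each (i,j), from the 36 conditions:

  R[1]: 0  0  0  0  0  1  1  1  1  1  1  1
  R[2]: 0  0  0  0  0  1  1  1  2  2  2  2
  R[3]: 0  0  0  1  1  2  2  2  3  3  3  3
  R[4]: 0  0  0  1  2  3  3  3  4  4  4  4
  R[5]: 0  0  0  1  2  3  3  3  4  5  5  5
  R[6]: 0  0  0  1  2  3  3  3  4  5  5  6
  R[7]: 0  0  0  1  2  3  4  4  5  6  6  7
  R[8]: 0  0  1  2  3  4  5  5  6  7  7  8
  R[9]: 0  0  1  2  3  4  5  6  7  8  8  9
  R[10]: 0  0  1  2  3  4  5  6  7  8  9  10
  R[11]: 0  1  2  3  4  5  6  7  8  9  10  11
  R[12]: 1  2  3  4  5  6  7  8  9  10  11  12

second differences of R give the permutation w = (6, 9, 4, 5, 10, 12, 7, 3, 8, 11, 2, 1).

Rothe diagram D(w) (39 cells), 7 SE-corners (essential conditions):

[(2, 5, 0), (2, 8, 1), (6, 8, 3), (6, 11, 5), (7, 3, 0), (10, 2, 0), (11, 1, 0)]


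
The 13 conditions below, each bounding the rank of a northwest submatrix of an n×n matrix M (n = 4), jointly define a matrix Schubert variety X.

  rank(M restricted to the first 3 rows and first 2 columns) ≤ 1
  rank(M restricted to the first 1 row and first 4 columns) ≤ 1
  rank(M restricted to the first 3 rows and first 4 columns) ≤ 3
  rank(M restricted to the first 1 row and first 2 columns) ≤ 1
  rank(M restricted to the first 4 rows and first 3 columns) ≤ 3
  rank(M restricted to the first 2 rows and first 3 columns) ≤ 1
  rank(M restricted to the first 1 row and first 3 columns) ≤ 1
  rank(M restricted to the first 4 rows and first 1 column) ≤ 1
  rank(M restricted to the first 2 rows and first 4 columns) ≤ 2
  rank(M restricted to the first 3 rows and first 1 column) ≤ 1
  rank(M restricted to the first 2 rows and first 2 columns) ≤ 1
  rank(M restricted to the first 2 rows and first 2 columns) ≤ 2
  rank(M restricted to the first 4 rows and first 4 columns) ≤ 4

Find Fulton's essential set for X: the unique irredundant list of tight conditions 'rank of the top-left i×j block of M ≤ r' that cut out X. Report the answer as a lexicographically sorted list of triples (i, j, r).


Reconstructing r_w from the 13 given conditions:

  i=1: 1  1  1  1
  i=2: 1  1  1  2
  i=3: 1  1  2  3
  i=4: 1  2  3  4

giving w = (1, 4, 3, 2) via Δ²R.

|D(w)|=3, |Ess(w)|=2:

[(2, 3, 1), (3, 2, 1)]


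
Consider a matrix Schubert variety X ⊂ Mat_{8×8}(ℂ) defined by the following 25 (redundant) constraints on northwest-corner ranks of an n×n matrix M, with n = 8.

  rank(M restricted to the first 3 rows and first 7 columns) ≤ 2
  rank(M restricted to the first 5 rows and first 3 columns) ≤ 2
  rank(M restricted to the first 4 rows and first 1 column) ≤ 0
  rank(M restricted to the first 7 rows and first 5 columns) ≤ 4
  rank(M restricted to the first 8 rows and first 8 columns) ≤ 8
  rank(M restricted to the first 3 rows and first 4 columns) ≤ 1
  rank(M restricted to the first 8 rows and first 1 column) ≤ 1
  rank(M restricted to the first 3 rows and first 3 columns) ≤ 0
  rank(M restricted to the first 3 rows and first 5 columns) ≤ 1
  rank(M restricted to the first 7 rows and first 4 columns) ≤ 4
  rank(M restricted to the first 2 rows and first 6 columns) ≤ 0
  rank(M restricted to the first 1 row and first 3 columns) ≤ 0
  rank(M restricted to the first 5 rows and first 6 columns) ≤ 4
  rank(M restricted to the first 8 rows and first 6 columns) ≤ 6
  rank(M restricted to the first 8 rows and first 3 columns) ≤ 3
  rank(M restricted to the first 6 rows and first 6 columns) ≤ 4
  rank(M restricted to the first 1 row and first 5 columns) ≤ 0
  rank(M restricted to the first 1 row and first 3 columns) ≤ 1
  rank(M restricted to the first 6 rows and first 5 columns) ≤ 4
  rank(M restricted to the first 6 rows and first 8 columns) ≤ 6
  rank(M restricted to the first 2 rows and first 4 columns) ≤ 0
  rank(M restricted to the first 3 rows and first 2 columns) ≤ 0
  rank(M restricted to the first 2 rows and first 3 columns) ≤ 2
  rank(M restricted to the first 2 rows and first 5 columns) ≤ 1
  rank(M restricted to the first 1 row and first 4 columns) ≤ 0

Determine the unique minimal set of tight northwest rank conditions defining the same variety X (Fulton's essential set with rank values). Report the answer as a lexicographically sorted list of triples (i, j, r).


Propagating the 25 rank bounds to every northwest block:

  row 1: 0, 0, 0, 0, 0, 0, 1, 1
  row 2: 0, 0, 0, 0, 0, 0, 1, 2
  row 3: 0, 0, 0, 1, 1, 1, 2, 3
  row 4: 0, 1, 1, 2, 2, 2, 3, 4
  row 5: 1, 2, 2, 3, 3, 3, 4, 5
  row 6: 1, 2, 3, 4, 4, 4, 5, 6
  row 7: 1, 2, 3, 4, 4, 5, 6, 7
  row 8: 1, 2, 3, 4, 5, 6, 7, 8

reading off 1-entries of Δ²R: w = (7, 8, 4, 2, 1, 3, 6, 5).

4 SE-corners of the 17-cell Rothe diagram give Ess(w):

[(2, 6, 0), (3, 3, 0), (4, 1, 0), (7, 5, 4)]


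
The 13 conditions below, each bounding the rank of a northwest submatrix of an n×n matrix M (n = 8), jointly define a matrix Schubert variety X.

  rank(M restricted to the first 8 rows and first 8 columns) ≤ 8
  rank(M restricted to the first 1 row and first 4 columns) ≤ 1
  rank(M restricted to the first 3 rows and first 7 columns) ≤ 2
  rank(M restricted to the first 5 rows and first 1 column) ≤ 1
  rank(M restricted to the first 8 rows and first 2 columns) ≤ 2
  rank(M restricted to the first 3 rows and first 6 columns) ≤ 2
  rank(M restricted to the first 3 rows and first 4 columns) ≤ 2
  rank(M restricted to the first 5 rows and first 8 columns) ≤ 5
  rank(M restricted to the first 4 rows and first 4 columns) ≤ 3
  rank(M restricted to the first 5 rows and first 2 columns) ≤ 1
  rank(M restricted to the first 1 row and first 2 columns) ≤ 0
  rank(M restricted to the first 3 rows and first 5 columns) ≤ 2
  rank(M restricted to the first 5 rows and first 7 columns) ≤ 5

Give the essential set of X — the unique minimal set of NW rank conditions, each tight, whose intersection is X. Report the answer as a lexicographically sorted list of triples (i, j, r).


Recovering R(i,j) via the rank-extension bound from the 13 conditions:

  0 0 1 1 1 1 1 1
  1 1 2 2 2 2 2 2
  1 1 2 2 2 2 2 3
  1 1 2 3 3 3 3 4
  1 1 2 3 4 4 4 5
  1 2 3 4 5 5 5 6
  1 2 3 4 5 6 6 7
  1 2 3 4 5 6 7 8

second differences of R give the permutation w = (3, 1, 8, 4, 5, 2, 6, 7).

D(w) has 9 cells with 3 SE-corners; essential set:

[(1, 2, 0), (3, 7, 2), (5, 2, 1)]


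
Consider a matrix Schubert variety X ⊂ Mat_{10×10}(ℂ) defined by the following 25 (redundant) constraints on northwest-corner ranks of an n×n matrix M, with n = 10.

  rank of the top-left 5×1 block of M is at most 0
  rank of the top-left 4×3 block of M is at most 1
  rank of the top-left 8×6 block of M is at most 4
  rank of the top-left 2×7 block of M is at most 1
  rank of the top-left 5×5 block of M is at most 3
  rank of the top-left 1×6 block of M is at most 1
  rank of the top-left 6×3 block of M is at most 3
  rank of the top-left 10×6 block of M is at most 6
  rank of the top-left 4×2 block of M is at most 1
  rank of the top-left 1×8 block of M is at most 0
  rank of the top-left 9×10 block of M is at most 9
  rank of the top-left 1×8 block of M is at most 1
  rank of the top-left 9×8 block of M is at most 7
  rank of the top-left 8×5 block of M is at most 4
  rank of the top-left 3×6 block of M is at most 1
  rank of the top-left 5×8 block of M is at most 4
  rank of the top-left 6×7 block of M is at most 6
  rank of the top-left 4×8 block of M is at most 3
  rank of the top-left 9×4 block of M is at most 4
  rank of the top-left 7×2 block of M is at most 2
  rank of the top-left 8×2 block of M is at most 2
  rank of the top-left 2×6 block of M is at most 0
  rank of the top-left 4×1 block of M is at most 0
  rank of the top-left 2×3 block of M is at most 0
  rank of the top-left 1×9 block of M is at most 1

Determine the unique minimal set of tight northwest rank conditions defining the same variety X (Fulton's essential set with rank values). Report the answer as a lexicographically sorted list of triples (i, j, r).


Recovering R(i,j) via the rank-extension bound from the 25 conditions:

  0, 0, 0, 0, 0, 0, 0, 0, 1, 1
  0, 0, 0, 0, 0, 0, 1, 1, 2, 2
  0, 1, 1, 1, 1, 1, 2, 2, 3, 3
  0, 1, 1, 2, 2, 2, 3, 3, 4, 4
  0, 1, 2, 3, 3, 3, 4, 4, 5, 5
  1, 2, 3, 4, 4, 4, 5, 5, 6, 6
  1, 2, 3, 4, 4, 4, 5, 6, 7, 7
  1, 2, 3, 4, 4, 4, 5, 6, 7, 8
  1, 2, 3, 4, 5, 5, 6, 7, 8, 9
  1, 2, 3, 4, 5, 6, 7, 8, 9, 10

second differences of R give the permutation w = (9, 7, 2, 4, 3, 1, 8, 10, 5, 6).

|D(w)|=22, |Ess(w)|=5:

[(1, 8, 0), (2, 6, 0), (4, 3, 1), (5, 1, 0), (8, 6, 4)]


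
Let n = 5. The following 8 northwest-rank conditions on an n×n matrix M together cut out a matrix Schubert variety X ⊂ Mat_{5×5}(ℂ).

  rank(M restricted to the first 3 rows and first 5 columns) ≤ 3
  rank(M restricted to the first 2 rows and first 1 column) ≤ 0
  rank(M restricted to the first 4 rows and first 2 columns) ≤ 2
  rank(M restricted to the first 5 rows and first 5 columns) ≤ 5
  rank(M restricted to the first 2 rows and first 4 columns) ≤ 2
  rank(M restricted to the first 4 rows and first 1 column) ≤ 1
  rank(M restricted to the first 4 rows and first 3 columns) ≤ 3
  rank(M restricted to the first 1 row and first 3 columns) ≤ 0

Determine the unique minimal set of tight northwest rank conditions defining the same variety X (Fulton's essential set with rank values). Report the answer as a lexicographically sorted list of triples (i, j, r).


Reconstructing r_w from the 8 given conditions:

  0  0  0  1  1
  0  1  1  2  2
  1  2  2  3  3
  1  2  3  4  4
  1  2  3  4  5

the unique w with this rank table is (4, 2, 1, 3, 5).

Fulton essential set (2 of the 4 Rothe cells):

[(1, 3, 0), (2, 1, 0)]


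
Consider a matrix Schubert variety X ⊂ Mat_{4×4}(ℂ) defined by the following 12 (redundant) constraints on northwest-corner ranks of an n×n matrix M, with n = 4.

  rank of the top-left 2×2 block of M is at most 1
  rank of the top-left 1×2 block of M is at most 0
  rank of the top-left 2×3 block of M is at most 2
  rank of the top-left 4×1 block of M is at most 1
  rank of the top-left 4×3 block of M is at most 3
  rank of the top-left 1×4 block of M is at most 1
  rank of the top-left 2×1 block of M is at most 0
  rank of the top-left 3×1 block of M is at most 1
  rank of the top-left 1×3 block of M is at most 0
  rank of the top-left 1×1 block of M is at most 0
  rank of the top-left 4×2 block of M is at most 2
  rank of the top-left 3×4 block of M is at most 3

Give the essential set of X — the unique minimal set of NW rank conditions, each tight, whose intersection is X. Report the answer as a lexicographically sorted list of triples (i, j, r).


Computing R[i][j] = min implied NW-rank bound (n=4, 12 conditions):

  row 1: 0 | 0 | 0 | 1
  row 2: 0 | 1 | 1 | 2
  row 3: 1 | 2 | 2 | 3
  row 4: 1 | 2 | 3 | 4

reading off 1-entries of Δ²R: w = (4, 2, 1, 3).

Fulton essential set (2 of the 4 Rothe cells):

[(1, 3, 0), (2, 1, 0)]


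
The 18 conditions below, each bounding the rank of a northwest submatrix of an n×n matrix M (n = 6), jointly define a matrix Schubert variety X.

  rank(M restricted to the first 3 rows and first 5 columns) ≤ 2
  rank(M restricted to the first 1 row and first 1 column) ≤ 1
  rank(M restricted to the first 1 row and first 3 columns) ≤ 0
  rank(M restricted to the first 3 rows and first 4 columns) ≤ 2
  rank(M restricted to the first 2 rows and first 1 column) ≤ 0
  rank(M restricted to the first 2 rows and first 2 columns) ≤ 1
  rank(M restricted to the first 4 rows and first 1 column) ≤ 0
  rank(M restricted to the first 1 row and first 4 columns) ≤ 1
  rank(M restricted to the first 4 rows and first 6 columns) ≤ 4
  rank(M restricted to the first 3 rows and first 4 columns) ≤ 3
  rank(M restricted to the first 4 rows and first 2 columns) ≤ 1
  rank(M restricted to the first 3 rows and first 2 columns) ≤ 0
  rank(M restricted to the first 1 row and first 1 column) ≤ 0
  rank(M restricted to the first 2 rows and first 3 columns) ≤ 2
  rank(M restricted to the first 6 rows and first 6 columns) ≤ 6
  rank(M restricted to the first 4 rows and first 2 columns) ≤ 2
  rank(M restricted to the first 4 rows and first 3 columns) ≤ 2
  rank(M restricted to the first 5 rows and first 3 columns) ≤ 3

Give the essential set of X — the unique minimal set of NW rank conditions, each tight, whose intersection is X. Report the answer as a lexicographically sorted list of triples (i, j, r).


Recovering R(i,j) via the rank-extension bound from the 18 conditions:

  0  0  0  1  1  1
  0  0  1  2  2  2
  0  0  1  2  2  3
  0  1  2  3  3  4
  1  2  3  4  4  5
  1  2  3  4  5  6

the unique w with this rank table is (4, 3, 6, 2, 1, 5).

D(w) has 9 cells with 4 SE-corners; essential set:

[(1, 3, 0), (3, 2, 0), (3, 5, 2), (4, 1, 0)]


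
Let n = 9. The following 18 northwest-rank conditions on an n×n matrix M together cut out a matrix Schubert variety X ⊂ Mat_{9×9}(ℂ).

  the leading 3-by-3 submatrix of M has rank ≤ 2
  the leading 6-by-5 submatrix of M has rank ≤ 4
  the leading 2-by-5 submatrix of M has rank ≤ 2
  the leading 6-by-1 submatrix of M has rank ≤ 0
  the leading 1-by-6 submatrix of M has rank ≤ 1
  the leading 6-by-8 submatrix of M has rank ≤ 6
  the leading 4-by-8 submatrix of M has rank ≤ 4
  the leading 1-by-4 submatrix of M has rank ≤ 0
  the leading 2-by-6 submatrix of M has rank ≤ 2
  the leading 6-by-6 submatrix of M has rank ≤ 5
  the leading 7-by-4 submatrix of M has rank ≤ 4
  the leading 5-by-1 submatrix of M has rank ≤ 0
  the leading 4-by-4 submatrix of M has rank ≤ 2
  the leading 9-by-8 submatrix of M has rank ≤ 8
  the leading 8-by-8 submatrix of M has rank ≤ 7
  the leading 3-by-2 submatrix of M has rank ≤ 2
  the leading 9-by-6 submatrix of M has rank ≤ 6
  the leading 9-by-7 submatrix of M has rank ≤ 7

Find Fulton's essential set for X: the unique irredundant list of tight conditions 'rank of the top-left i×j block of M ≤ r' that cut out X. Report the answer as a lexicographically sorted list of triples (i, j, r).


Computing R[i][j] = min implied NW-rank bound (n=9, 18 conditions):

  0, 0, 0, 0, 1, 1, 1, 1, 1
  0, 1, 1, 1, 2, 2, 2, 2, 2
  0, 1, 2, 2, 3, 3, 3, 3, 3
  0, 1, 2, 2, 3, 4, 4, 4, 4
  0, 1, 2, 3, 4, 5, 5, 5, 5
  0, 1, 2, 3, 4, 5, 6, 6, 6
  1, 2, 3, 4, 5, 6, 7, 7, 7
  1, 2, 3, 4, 5, 6, 7, 7, 8
  1, 2, 3, 4, 5, 6, 7, 8, 9

the unique w with this rank table is (5, 2, 3, 6, 4, 7, 1, 9, 8).

Fulton essential set (4 of the 11 Rothe cells):

[(1, 4, 0), (4, 4, 2), (6, 1, 0), (8, 8, 7)]


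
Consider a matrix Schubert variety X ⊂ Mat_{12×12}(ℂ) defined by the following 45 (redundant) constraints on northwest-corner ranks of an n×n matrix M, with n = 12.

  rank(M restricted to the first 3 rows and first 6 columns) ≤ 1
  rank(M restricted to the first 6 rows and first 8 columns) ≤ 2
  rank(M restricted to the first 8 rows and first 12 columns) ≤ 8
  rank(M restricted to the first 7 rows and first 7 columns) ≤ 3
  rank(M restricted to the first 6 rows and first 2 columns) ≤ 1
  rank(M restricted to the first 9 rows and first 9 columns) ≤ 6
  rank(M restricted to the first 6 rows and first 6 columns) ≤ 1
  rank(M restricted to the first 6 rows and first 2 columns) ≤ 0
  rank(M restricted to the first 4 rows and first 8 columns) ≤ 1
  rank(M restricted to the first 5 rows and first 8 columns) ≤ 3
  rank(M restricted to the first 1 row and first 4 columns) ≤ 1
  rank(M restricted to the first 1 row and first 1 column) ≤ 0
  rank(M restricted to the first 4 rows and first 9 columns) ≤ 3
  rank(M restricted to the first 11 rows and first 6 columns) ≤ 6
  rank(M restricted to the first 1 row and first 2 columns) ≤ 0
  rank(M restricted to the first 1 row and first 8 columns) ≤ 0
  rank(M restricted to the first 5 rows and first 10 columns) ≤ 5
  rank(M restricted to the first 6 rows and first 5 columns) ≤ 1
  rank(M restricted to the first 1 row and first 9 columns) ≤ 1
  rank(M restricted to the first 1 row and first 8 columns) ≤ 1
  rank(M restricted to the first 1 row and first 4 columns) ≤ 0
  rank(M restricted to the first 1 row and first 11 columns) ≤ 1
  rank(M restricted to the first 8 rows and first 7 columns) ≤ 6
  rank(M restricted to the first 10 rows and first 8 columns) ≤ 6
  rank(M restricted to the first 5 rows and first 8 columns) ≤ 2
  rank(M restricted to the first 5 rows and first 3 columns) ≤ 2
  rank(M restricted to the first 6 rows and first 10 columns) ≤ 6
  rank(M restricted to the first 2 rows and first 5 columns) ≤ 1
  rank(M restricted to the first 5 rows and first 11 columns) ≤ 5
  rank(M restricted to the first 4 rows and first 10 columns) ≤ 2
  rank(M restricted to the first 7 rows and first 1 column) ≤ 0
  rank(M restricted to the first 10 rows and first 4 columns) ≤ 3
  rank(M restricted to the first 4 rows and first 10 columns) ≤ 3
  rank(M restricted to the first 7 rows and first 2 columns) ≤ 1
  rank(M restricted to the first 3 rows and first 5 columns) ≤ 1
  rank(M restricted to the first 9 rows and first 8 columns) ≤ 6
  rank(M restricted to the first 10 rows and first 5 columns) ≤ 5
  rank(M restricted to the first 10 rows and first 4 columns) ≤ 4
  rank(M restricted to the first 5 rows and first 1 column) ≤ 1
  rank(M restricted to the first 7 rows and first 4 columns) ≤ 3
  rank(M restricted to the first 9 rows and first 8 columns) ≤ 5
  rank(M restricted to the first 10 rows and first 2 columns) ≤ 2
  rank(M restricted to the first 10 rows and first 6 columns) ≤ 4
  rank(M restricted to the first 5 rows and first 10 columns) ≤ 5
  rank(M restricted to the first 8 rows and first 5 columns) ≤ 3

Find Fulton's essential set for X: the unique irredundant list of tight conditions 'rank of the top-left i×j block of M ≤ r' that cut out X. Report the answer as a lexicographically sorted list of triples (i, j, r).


Recovering R(i,j) via the rank-extension bound from the 45 conditions:

  0 0 0 0 0 0 0 0 1 1 1 1
  0 0 1 1 1 1 1 1 2 2 2 2
  0 0 1 1 1 1 1 1 2 2 3 3
  0 0 1 1 1 1 1 1 2 2 3 4
  0 0 1 1 1 1 2 2 3 3 4 5
  0 0 1 1 1 1 2 2 3 4 5 6
  0 1 2 2 2 2 3 3 4 5 6 7
  1 2 3 3 3 3 4 4 5 6 7 8
  1 2 3 3 4 4 5 5 6 7 8 9
  1 2 3 3 4 4 5 6 7 8 9 10
  1 2 3 4 5 5 6 7 8 9 10 11
  1 2 3 4 5 6 7 8 9 10 11 12

hence w(1..12) = (9, 3, 11, 12, 7, 10, 2, 1, 5, 8, 4, 6).

D(w) has 41 cells with 9 SE-corners; essential set:

[(1, 8, 0), (4, 8, 1), (4, 10, 2), (6, 2, 0), (6, 6, 1), (6, 8, 2), (7, 1, 0), (10, 4, 3), (10, 6, 4)]


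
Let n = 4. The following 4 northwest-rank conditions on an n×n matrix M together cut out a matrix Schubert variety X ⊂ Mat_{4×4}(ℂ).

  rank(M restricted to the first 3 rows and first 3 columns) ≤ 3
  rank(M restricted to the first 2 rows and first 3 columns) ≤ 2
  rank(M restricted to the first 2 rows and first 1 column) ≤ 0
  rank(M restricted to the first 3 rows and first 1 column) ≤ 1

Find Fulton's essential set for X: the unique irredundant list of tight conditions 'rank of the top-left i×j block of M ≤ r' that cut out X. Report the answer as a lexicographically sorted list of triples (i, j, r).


Recovering R(i,j) via the rank-extension bound from the 4 conditions:

  i=1: 0 | 1 | 1 | 1
  i=2: 0 | 1 | 2 | 2
  i=3: 1 | 2 | 3 | 3
  i=4: 1 | 2 | 3 | 4

so w = (2, 3, 1, 4).

|D(w)|=2, |Ess(w)|=1:

[(2, 1, 0)]


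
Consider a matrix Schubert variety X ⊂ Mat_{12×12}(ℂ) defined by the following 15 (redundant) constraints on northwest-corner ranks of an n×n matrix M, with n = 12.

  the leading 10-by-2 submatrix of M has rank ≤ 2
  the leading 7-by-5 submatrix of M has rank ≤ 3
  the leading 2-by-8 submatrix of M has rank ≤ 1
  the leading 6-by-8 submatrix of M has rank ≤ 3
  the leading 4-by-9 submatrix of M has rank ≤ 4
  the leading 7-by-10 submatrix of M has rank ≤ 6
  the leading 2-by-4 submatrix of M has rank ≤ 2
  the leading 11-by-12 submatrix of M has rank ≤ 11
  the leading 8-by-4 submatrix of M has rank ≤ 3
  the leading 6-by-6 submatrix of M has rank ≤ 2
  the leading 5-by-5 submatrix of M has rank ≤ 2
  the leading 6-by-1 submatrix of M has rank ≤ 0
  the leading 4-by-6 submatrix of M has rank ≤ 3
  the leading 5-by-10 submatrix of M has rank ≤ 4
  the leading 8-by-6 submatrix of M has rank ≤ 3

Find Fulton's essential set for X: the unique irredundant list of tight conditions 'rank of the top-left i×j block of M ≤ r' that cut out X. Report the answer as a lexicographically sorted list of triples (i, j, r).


Propagating the 15 rank bounds to every northwest block:

  0  1  1  1  1  1  1  1  1  1  1  1
  0  1  1  1  1  1  1  1  2  2  2  2
  0  1  2  2  2  2  2  2  3  3  3  3
  0  1  2  2  2  2  3  3  4  4  4  4
  0  1  2  2  2  2  3  3  4  4  5  5
  0  1  2  2  2  2  3  3  4  5  6  6
  1  2  3  3  3  3  4  4  5  6  7  7
  1  2  3  3  3  3  4  5  6  7  8  8
  1  2  3  4  4  4  5  6  7  8  9  9
  1  2  3  4  5  5  6  7  8  9  10  10
  1  2  3  4  5  6  7  8  9  10  11  11
  1  2  3  4  5  6  7  8  9  10  11  12

reading off 1-entries of Δ²R: w = (2, 9, 3, 7, 11, 10, 1, 8, 4, 5, 6, 12).

Fulton essential set (6 of the 27 Rothe cells):

[(2, 8, 1), (5, 10, 4), (6, 1, 0), (6, 6, 2), (6, 8, 3), (8, 6, 3)]


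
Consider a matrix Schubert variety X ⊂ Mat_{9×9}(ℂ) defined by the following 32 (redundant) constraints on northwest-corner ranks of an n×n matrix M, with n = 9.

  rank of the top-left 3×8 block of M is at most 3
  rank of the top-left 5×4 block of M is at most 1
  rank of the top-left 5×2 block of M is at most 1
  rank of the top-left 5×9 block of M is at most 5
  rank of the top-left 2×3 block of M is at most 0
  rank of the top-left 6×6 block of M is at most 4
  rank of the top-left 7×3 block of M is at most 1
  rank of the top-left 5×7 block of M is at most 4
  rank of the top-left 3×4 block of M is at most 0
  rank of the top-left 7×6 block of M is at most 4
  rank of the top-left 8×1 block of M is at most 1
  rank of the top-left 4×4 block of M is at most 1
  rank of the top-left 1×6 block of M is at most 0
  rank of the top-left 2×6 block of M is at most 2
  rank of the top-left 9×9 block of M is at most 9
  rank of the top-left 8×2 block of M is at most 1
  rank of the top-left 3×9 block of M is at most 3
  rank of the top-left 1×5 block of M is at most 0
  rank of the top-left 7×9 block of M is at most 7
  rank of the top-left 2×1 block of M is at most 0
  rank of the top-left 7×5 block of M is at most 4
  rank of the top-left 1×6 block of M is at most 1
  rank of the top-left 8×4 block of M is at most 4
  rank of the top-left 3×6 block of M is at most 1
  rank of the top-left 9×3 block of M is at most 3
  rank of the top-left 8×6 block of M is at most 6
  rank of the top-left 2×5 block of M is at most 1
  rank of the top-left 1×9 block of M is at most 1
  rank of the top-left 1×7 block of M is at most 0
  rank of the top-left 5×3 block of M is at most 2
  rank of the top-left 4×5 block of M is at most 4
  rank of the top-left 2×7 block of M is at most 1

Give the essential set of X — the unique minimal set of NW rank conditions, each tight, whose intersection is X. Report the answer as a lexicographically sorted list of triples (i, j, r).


The tightest implied rank at each (i,j), from the 32 conditions:

  row 1: 0 0 0 0 0 0 0 1 1
  row 2: 0 0 0 0 1 1 1 2 2
  row 3: 0 0 0 0 1 1 2 3 3
  row 4: 1 1 1 1 2 2 3 4 4
  row 5: 1 1 1 1 2 3 4 5 5
  row 6: 1 1 1 2 3 4 5 6 6
  row 7: 1 1 1 2 3 4 5 6 7
  row 8: 1 1 2 3 4 5 6 7 8
  row 9: 1 2 3 4 5 6 7 8 9

giving w = (8, 5, 7, 1, 6, 4, 9, 3, 2) via Δ²R.

D(w) has 24 cells with 6 SE-corners; essential set:

[(1, 7, 0), (3, 4, 0), (3, 6, 1), (5, 4, 1), (7, 3, 1), (8, 2, 1)]


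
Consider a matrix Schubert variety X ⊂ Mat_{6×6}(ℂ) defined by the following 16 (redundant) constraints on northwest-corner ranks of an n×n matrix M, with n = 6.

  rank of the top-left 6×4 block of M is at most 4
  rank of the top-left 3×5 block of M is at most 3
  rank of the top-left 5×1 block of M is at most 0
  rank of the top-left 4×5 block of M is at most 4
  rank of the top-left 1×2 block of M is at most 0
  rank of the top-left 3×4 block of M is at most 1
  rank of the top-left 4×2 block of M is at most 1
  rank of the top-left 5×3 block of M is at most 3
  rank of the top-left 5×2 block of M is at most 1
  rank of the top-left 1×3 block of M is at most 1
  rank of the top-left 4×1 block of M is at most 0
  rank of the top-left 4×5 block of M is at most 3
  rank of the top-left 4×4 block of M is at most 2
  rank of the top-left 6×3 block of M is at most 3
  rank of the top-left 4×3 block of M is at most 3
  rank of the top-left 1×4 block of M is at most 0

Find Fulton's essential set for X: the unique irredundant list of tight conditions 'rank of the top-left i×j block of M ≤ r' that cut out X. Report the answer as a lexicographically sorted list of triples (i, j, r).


Propagating the 16 rank bounds to every northwest block:

  R[1]: 0 | 0 | 0 | 0 | 1 | 1
  R[2]: 0 | 1 | 1 | 1 | 2 | 2
  R[3]: 0 | 1 | 1 | 1 | 2 | 3
  R[4]: 0 | 1 | 2 | 2 | 3 | 4
  R[5]: 0 | 1 | 2 | 3 | 4 | 5
  R[6]: 1 | 2 | 3 | 4 | 5 | 6

reading off 1-entries of Δ²R: w = (5, 2, 6, 3, 4, 1).

Fulton essential set (3 of the 10 Rothe cells):

[(1, 4, 0), (3, 4, 1), (5, 1, 0)]


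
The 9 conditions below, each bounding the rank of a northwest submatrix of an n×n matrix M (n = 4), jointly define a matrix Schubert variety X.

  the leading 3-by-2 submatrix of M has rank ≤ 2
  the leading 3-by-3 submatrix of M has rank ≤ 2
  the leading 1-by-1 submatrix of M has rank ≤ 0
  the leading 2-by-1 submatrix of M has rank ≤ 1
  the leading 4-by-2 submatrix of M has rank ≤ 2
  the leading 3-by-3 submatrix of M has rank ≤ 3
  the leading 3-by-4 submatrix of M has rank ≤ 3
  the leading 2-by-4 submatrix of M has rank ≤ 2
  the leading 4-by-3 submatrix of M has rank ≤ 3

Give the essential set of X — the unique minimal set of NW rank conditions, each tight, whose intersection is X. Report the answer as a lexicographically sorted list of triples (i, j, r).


Rank table r_w(4×4) implied by the 9 constraints:

  R[1]: 0, 1, 1, 1
  R[2]: 1, 2, 2, 2
  R[3]: 1, 2, 2, 3
  R[4]: 1, 2, 3, 4

second differences of R give the permutation w = (2, 1, 4, 3).

Fulton essential set (2 of the 2 Rothe cells):

[(1, 1, 0), (3, 3, 2)]
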